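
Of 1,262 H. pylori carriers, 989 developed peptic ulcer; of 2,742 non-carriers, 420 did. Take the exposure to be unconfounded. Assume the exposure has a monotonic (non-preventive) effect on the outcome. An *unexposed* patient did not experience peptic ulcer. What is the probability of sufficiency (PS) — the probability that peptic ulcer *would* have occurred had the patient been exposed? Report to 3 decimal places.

p₁ = P(outcome | exposed) = 989/1262 = 0.78368
p₀ = P(outcome | unexposed) = 420/2742 = 0.15317
Under exogeneity and monotonicity, PS = (p₁ − p₀) / (1 − p₀).
PS = (0.78368 − 0.15317) / (1 − 0.15317) = 0.6305 / 0.84683 ≈ 0.7445

PS ≈ 0.745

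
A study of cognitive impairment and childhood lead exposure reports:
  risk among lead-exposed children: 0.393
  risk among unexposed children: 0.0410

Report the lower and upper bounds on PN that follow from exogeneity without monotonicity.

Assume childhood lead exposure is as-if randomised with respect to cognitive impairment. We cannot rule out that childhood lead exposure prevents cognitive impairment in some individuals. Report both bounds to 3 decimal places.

Let p₁ = 0.393, p₀ = 0.041.
Under exogeneity alone the bounds on PN are max{0,(p₁−p₀)/p₁} ≤ PN ≤ min{1,(1−p₀)/p₁}.
  lower = (p₁ − p₀)/p₁ = 0.352 / 0.393 ≈ 0.8957
  upper = min{1, (1 − p₀)/p₁} = 0.959 / 0.393 ≈ 2.4402 → capped at 1

0.896 ≤ PN ≤ 1.000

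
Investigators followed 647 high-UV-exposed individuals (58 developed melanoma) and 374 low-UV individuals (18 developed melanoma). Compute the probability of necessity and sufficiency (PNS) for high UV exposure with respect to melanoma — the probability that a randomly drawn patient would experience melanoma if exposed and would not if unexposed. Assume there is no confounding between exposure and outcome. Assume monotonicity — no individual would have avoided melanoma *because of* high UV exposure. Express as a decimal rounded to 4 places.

p₁ = P(outcome | exposed) = 58/647 = 0.089645
p₀ = P(outcome | unexposed) = 18/374 = 0.048128
Under exogeneity and monotonicity, PNS = p₁ − p₀.
PNS = 0.089645 − 0.048128 = 0.041516

PNS ≈ 0.0415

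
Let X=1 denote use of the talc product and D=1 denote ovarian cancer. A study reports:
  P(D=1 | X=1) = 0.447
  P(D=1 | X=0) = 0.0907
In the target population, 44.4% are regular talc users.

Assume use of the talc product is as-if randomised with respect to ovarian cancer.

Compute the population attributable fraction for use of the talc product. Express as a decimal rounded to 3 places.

PAF ≈ 0.636

Let p₁ = 0.447, p₀ = 0.0907.
Overall risk P(Y=1) = π·p₁ + (1−π)·p₀ = 0.444×0.447 + 0.556×0.0907 = 0.2489.
Under exogeneity, PAF = [P(Y=1) − p₀] / P(Y=1).
PAF = (0.2489 − 0.0907) / 0.2489 ≈ 0.6356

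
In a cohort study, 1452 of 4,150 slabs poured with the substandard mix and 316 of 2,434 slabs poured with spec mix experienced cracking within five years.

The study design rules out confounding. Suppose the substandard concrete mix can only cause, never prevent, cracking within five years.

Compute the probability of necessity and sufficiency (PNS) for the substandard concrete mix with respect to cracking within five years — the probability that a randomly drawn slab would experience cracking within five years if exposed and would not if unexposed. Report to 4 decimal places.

p₁ = P(outcome | exposed) = 1452/4150 = 0.34988
p₀ = P(outcome | unexposed) = 316/2434 = 0.12983
Under exogeneity and monotonicity, PNS = p₁ − p₀.
PNS = 0.34988 − 0.12983 = 0.22005

PNS ≈ 0.2201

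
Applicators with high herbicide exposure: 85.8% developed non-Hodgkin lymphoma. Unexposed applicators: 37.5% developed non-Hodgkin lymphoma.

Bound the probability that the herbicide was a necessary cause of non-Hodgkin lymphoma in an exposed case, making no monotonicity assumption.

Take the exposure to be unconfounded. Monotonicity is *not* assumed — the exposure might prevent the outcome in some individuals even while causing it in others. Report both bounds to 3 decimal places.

p₁ = 0.858, p₀ = 0.375.
Under exogeneity alone the bounds on PN are max{0,(p₁−p₀)/p₁} ≤ PN ≤ min{1,(1−p₀)/p₁}.
  lower = (p₁ − p₀)/p₁ = 0.483 / 0.858 ≈ 0.5629
  upper = min{1, (1 − p₀)/p₁} = 0.625 / 0.858 ≈ 0.7284

0.563 ≤ PN ≤ 0.728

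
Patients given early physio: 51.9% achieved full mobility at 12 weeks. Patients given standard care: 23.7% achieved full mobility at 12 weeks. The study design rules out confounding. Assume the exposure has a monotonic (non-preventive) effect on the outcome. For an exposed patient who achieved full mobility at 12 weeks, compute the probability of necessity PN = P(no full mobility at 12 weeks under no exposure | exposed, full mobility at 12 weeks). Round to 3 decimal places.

p₁ = 0.519, p₀ = 0.237.
Under exogeneity and monotonicity, PN = (p₁ − p₀) / p₁.
PN = (0.519 − 0.237) / 0.519 = 0.282 / 0.519 ≈ 0.5434

PN ≈ 0.543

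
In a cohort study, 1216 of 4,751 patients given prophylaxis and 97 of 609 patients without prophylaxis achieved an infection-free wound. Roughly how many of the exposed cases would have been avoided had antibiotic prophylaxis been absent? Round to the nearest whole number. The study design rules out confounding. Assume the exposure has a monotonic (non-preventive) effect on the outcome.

p₁ = P(outcome | exposed) = 1216/4751 = 0.25595
p₀ = P(outcome | unexposed) = 97/609 = 0.15928
PN = (p₁ − p₀)/p₁ = (0.25595 − 0.15928) / 0.25595 ≈ 0.37769.
Attributable cases ≈ PN × (exposed cases) = 0.37769 × 1216 ≈ 459.27.

about 459 cases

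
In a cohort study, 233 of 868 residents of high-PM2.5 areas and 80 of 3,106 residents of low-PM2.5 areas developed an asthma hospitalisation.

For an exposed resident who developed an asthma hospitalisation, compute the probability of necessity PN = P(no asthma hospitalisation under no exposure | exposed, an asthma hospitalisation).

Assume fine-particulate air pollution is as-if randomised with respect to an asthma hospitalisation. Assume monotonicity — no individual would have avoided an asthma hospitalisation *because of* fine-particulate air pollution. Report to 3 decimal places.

p₁ = P(outcome | exposed) = 233/868 = 0.26843
p₀ = P(outcome | unexposed) = 80/3106 = 0.025757
Under exogeneity and monotonicity, PN = (p₁ − p₀) / p₁.
PN = (0.26843 − 0.025757) / 0.26843 = 0.24268 / 0.26843 ≈ 0.9040

PN ≈ 0.904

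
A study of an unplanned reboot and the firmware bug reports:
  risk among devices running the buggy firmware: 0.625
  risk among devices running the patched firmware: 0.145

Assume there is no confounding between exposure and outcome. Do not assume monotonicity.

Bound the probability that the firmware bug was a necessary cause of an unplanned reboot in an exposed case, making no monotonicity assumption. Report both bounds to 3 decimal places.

Let p₁ = 0.625, p₀ = 0.145.
Under exogeneity alone the bounds on PN are max{0,(p₁−p₀)/p₁} ≤ PN ≤ min{1,(1−p₀)/p₁}.
  lower = (p₁ − p₀)/p₁ = 0.48 / 0.625 ≈ 0.7680
  upper = min{1, (1 − p₀)/p₁} = 0.855 / 0.625 ≈ 1.3680 → capped at 1

0.768 ≤ PN ≤ 1.000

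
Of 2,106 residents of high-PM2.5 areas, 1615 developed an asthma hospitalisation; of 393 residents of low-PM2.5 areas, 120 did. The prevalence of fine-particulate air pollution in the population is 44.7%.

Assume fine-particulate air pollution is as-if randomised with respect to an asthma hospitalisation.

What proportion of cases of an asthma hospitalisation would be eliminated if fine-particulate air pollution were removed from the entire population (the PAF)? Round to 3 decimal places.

PAF ≈ 0.403

p₁ = P(outcome | exposed) = 1615/2106 = 0.76686
p₀ = P(outcome | unexposed) = 120/393 = 0.30534
Overall risk P(Y=1) = π·p₁ + (1−π)·p₀ = 0.447×0.76686 + 0.553×0.30534 = 0.51164.
Under exogeneity, PAF = [P(Y=1) − p₀] / P(Y=1).
PAF = (0.51164 − 0.30534) / 0.51164 ≈ 0.4032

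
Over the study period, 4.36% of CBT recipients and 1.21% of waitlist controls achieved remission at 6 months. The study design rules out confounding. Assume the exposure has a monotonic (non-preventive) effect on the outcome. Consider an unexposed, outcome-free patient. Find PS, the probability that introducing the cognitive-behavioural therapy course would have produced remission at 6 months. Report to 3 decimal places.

PS ≈ 0.032

p₁ = 0.0436, p₀ = 0.0121.
Under exogeneity and monotonicity, PS = (p₁ − p₀) / (1 − p₀).
PS = (0.0436 − 0.0121) / (1 − 0.0121) = 0.0315 / 0.9879 ≈ 0.0319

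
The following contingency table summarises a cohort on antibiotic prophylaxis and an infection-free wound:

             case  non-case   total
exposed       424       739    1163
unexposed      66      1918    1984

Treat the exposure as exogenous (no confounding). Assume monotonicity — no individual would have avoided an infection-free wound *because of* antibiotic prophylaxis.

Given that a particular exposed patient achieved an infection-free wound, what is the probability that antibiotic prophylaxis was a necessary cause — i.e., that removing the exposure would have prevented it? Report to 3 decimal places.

p₁ = P(outcome | exposed) = 424/1163 = 0.36457
p₀ = P(outcome | unexposed) = 66/1984 = 0.033266
Under exogeneity and monotonicity, PN = (p₁ − p₀)/p₁.
PN = (0.36457 − 0.033266) / 0.36457 ≈ 0.9088

PN ≈ 0.909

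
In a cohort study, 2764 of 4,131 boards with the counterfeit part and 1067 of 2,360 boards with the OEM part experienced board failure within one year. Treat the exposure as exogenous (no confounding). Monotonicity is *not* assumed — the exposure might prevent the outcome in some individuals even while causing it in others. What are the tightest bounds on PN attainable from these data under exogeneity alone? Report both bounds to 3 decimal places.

p₁ = P(outcome | exposed) = 2764/4131 = 0.66909
p₀ = P(outcome | unexposed) = 1067/2360 = 0.45212
Under exogeneity alone the bounds on PN are max{0,(p₁−p₀)/p₁} ≤ PN ≤ min{1,(1−p₀)/p₁}.
  lower = (p₁ − p₀)/p₁ = 0.21697 / 0.66909 ≈ 0.3243
  upper = min{1, (1 − p₀)/p₁} = 0.54788 / 0.66909 ≈ 0.8188

0.324 ≤ PN ≤ 0.819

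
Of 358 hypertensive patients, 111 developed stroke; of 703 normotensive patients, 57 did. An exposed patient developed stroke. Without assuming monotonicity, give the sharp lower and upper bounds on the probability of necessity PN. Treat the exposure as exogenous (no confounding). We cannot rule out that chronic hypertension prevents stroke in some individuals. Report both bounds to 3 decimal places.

0.738 ≤ PN ≤ 1.000

p₁ = P(outcome | exposed) = 111/358 = 0.31006
p₀ = P(outcome | unexposed) = 57/703 = 0.081081
Under exogeneity alone the bounds on PN are max{0,(p₁−p₀)/p₁} ≤ PN ≤ min{1,(1−p₀)/p₁}.
  lower = (p₁ − p₀)/p₁ = 0.22897 / 0.31006 ≈ 0.7385
  upper = min{1, (1 − p₀)/p₁} = 0.91892 / 0.31006 ≈ 2.9637 → capped at 1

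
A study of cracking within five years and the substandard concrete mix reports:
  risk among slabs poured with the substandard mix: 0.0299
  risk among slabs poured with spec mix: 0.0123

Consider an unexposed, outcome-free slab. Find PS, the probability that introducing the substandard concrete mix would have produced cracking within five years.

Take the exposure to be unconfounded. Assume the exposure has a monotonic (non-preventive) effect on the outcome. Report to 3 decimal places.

PS ≈ 0.018

Let p₁ = 0.0299, p₀ = 0.0123.
Under exogeneity and monotonicity, PS = (p₁ − p₀) / (1 − p₀).
PS = (0.0299 − 0.0123) / (1 − 0.0123) = 0.0176 / 0.9877 ≈ 0.0178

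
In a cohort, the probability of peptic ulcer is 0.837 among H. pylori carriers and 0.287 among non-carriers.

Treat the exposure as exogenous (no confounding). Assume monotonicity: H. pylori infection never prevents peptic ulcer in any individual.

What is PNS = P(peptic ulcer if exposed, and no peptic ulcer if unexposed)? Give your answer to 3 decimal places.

Let p₁ = 0.837, p₀ = 0.287.
Under exogeneity and monotonicity, PNS = p₁ − p₀.
PNS = 0.837 − 0.287 = 0.55

PNS ≈ 0.550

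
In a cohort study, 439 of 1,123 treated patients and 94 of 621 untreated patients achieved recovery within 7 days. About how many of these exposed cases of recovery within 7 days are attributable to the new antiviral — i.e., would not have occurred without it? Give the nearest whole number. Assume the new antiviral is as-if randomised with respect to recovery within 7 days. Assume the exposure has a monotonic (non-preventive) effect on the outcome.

about 269 cases

p₁ = P(outcome | exposed) = 439/1123 = 0.39092
p₀ = P(outcome | unexposed) = 94/621 = 0.15137
PN = (p₁ − p₀)/p₁ = (0.39092 − 0.15137) / 0.39092 ≈ 0.61279.
Attributable cases ≈ PN × (exposed cases) = 0.61279 × 439 ≈ 269.01.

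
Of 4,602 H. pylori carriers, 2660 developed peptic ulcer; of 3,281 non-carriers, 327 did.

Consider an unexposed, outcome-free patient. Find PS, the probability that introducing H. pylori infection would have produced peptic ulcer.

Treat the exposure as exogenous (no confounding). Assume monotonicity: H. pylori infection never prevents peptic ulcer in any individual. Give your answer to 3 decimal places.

PS ≈ 0.531

p₁ = P(outcome | exposed) = 2660/4602 = 0.57801
p₀ = P(outcome | unexposed) = 327/3281 = 0.099665
Under exogeneity and monotonicity, PS = (p₁ − p₀) / (1 − p₀).
PS = (0.57801 − 0.099665) / (1 − 0.099665) = 0.47834 / 0.90034 ≈ 0.5313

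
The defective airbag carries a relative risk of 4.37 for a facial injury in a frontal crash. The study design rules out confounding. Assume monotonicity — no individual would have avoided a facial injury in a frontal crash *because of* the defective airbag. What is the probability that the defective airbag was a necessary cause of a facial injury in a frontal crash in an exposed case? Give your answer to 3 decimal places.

PN ≈ 0.771

Under exogeneity and monotonicity, PN = (RR − 1) / RR = 1 − 1/RR.
PN = (4.37 − 1) / 4.37 = 3.37 / 4.37 ≈ 0.7712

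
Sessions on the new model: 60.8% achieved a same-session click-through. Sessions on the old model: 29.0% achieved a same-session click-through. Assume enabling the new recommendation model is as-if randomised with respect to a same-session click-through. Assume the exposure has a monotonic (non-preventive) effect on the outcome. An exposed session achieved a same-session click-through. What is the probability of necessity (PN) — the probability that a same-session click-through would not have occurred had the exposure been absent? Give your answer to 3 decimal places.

p₁ = 0.608, p₀ = 0.29.
Under exogeneity and monotonicity, PN = (p₁ − p₀) / p₁.
PN = (0.608 − 0.29) / 0.608 = 0.318 / 0.608 ≈ 0.5230

PN ≈ 0.523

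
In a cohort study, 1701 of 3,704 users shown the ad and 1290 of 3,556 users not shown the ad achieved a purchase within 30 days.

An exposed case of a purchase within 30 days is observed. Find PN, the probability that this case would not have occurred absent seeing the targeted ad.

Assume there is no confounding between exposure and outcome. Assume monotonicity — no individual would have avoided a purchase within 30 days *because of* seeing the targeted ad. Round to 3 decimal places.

PN ≈ 0.210

p₁ = P(outcome | exposed) = 1701/3704 = 0.45923
p₀ = P(outcome | unexposed) = 1290/3556 = 0.36277
Under exogeneity and monotonicity, PN = (p₁ − p₀) / p₁.
PN = (0.45923 − 0.36277) / 0.45923 = 0.096466 / 0.45923 ≈ 0.2101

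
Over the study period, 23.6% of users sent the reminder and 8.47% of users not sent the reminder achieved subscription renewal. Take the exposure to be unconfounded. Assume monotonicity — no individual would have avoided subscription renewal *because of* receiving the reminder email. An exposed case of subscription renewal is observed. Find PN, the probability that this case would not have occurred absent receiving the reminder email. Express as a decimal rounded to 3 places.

p₁ = 0.236, p₀ = 0.0847.
Under exogeneity and monotonicity, PN = (p₁ − p₀) / p₁.
PN = (0.236 − 0.0847) / 0.236 = 0.1513 / 0.236 ≈ 0.6411

PN ≈ 0.641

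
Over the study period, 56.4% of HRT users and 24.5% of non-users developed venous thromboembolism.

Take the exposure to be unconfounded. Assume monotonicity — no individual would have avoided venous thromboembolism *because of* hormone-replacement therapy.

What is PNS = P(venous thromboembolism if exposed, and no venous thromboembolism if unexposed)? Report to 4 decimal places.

PNS ≈ 0.3190

p₁ = 0.564, p₀ = 0.245.
Under exogeneity and monotonicity, PNS = p₁ − p₀.
PNS = 0.564 − 0.245 = 0.319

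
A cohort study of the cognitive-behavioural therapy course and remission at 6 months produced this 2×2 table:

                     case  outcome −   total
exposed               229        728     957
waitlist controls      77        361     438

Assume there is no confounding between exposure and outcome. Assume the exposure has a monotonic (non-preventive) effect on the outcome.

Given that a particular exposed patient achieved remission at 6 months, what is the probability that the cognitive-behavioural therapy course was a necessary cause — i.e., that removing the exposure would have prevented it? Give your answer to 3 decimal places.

p₁ = P(outcome | exposed) = 229/957 = 0.23929
p₀ = P(outcome | unexposed) = 77/438 = 0.1758
Under exogeneity and monotonicity, PN = (p₁ − p₀)/p₁.
PN = (0.23929 − 0.1758) / 0.23929 ≈ 0.2653

PN ≈ 0.265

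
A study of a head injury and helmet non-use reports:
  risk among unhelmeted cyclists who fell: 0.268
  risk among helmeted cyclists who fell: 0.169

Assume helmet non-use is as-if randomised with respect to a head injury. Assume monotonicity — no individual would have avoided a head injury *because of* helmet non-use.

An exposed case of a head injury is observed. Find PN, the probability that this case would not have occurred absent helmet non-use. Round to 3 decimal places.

PN ≈ 0.369

Let p₁ = 0.268, p₀ = 0.169.
Under exogeneity and monotonicity, PN = (p₁ − p₀) / p₁.
PN = (0.268 − 0.169) / 0.268 = 0.099 / 0.268 ≈ 0.3694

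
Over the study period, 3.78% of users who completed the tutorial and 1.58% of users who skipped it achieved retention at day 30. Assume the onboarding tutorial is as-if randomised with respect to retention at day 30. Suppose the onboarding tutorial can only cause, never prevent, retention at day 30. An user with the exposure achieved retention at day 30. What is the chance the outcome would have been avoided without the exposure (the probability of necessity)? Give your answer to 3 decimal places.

p₁ = 0.0378, p₀ = 0.0158.
Under exogeneity and monotonicity, PN = (p₁ − p₀) / p₁.
PN = (0.0378 − 0.0158) / 0.0378 = 0.022 / 0.0378 ≈ 0.5820

PN ≈ 0.582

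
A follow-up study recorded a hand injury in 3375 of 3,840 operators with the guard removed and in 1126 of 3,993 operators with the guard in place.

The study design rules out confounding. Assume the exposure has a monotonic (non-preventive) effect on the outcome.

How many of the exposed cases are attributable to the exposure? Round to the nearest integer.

p₁ = P(outcome | exposed) = 3375/3840 = 0.87891
p₀ = P(outcome | unexposed) = 1126/3993 = 0.28199
PN = (p₁ − p₀)/p₁ = (0.87891 − 0.28199) / 0.87891 ≈ 0.67915.
Attributable cases ≈ PN × (exposed cases) = 0.67915 × 3375 ≈ 2292.15.

about 2292 cases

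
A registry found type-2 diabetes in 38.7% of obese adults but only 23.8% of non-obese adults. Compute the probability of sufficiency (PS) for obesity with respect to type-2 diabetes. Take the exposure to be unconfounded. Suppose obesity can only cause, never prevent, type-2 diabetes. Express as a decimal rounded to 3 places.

p₁ = 0.387, p₀ = 0.238.
Under exogeneity and monotonicity, PS = (p₁ − p₀) / (1 − p₀).
PS = (0.387 − 0.238) / (1 − 0.238) = 0.149 / 0.762 ≈ 0.1955

PS ≈ 0.196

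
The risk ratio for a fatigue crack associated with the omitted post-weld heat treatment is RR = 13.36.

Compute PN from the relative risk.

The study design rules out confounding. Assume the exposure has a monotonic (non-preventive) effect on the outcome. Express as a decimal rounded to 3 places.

Under exogeneity and monotonicity, PN = (RR − 1) / RR = 1 − 1/RR.
PN = (13.36 − 1) / 13.36 = 12.36 / 13.36 ≈ 0.9251

PN ≈ 0.925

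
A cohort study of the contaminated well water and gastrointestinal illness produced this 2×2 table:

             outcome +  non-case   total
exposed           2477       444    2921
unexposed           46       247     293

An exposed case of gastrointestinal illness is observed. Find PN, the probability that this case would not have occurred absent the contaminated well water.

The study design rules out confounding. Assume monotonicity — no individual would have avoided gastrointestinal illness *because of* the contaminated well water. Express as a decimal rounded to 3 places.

PN ≈ 0.815

p₁ = P(outcome | exposed) = 2477/2921 = 0.848
p₀ = P(outcome | unexposed) = 46/293 = 0.157
Under exogeneity and monotonicity, PN = (p₁ − p₀) / p₁.
PN = (0.848 − 0.157) / 0.848 = 0.691 / 0.848 ≈ 0.8149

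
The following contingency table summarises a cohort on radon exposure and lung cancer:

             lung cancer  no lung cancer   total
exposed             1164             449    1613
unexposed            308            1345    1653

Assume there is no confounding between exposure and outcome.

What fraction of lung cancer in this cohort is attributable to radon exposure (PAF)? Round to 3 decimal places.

p₁ = P(outcome | exposed) = 1164/1613 = 0.72164
p₀ = P(outcome | unexposed) = 308/1653 = 0.18633
Exposure prevalence π = 1613/3266 = 0.49388; overall risk P(Y=1) = 0.4507.
Under exogeneity, PAF = [P(Y=1) − p₀]/P(Y=1).
PAF = (0.4507 − 0.18633) / 0.4507 ≈ 0.5866

PAF ≈ 0.587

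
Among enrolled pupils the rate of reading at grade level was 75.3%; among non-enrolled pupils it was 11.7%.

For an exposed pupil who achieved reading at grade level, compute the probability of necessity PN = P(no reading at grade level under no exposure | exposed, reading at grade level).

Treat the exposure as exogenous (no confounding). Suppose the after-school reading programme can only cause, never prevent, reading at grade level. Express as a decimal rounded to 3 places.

p₁ = 0.753, p₀ = 0.117.
Under exogeneity and monotonicity, PN = (p₁ − p₀) / p₁.
PN = (0.753 − 0.117) / 0.753 = 0.636 / 0.753 ≈ 0.8446

PN ≈ 0.845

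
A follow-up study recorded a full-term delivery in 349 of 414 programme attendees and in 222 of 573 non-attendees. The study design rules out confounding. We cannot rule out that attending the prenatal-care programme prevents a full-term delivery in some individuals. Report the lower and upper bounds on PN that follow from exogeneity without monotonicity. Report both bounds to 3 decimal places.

0.540 ≤ PN ≤ 0.727

p₁ = P(outcome | exposed) = 349/414 = 0.843
p₀ = P(outcome | unexposed) = 222/573 = 0.38743
Under exogeneity alone the bounds on PN are max{0,(p₁−p₀)/p₁} ≤ PN ≤ min{1,(1−p₀)/p₁}.
  lower = (p₁ − p₀)/p₁ = 0.45556 / 0.843 ≈ 0.5404
  upper = min{1, (1 − p₀)/p₁} = 0.61257 / 0.843 ≈ 0.7267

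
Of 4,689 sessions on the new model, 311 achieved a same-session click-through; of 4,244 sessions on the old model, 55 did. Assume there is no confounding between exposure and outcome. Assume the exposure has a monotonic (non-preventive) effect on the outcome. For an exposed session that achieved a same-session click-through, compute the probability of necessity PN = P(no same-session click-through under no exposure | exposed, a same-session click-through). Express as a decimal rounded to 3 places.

p₁ = P(outcome | exposed) = 311/4689 = 0.066325
p₀ = P(outcome | unexposed) = 55/4244 = 0.012959
Under exogeneity and monotonicity, PN = (p₁ − p₀) / p₁.
PN = (0.066325 − 0.012959) / 0.066325 = 0.053366 / 0.066325 ≈ 0.8046

PN ≈ 0.805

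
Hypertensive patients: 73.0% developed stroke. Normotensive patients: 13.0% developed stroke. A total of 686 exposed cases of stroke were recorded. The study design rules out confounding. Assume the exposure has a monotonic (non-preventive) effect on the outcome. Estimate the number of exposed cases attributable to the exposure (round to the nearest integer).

p₁ = 0.73, p₀ = 0.13.
PN = (p₁ − p₀)/p₁ = (0.73 − 0.13) / 0.73 ≈ 0.82192.
Attributable cases ≈ PN × (exposed cases) = 0.82192 × 686 ≈ 563.84.

about 564 cases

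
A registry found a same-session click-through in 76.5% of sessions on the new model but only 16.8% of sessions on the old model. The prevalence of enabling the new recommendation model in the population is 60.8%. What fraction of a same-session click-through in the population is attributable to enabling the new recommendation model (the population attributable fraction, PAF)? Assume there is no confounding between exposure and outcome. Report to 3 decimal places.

PAF ≈ 0.684

p₁ = 0.765, p₀ = 0.168.
Overall risk P(Y=1) = π·p₁ + (1−π)·p₀ = 0.608×0.765 + 0.392×0.168 = 0.53098.
Under exogeneity, PAF = [P(Y=1) − p₀] / P(Y=1).
PAF = (0.53098 − 0.168) / 0.53098 ≈ 0.6836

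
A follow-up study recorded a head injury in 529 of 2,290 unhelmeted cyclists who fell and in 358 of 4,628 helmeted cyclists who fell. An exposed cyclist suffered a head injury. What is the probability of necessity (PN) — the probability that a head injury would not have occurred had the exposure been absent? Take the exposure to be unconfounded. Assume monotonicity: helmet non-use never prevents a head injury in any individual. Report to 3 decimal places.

PN ≈ 0.665

p₁ = P(outcome | exposed) = 529/2290 = 0.231
p₀ = P(outcome | unexposed) = 358/4628 = 0.077355
Under exogeneity and monotonicity, PN = (p₁ − p₀) / p₁.
PN = (0.231 − 0.077355) / 0.231 = 0.15365 / 0.231 ≈ 0.6651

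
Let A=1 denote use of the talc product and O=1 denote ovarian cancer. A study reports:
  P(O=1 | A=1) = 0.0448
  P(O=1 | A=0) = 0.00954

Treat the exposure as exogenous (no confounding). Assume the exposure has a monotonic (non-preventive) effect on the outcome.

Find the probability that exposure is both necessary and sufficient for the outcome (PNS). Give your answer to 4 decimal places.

Let p₁ = 0.0448, p₀ = 0.00954.
Under exogeneity and monotonicity, PNS = p₁ − p₀.
PNS = 0.0448 − 0.00954 = 0.03526

PNS ≈ 0.0353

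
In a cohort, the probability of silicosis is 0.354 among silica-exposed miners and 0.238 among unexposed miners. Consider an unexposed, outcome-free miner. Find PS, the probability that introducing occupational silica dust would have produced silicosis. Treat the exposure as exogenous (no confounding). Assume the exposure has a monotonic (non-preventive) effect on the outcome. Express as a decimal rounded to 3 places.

Let p₁ = 0.354, p₀ = 0.238.
Under exogeneity and monotonicity, PS = (p₁ − p₀) / (1 − p₀).
PS = (0.354 − 0.238) / (1 − 0.238) = 0.116 / 0.762 ≈ 0.1522

PS ≈ 0.152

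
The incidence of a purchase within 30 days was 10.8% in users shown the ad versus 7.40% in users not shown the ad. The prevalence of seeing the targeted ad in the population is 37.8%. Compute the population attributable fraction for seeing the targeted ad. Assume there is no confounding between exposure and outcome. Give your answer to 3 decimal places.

PAF ≈ 0.148

p₁ = 0.108, p₀ = 0.074.
Overall risk P(Y=1) = π·p₁ + (1−π)·p₀ = 0.378×0.108 + 0.622×0.074 = 0.086852.
Under exogeneity, PAF = [P(Y=1) − p₀] / P(Y=1).
PAF = (0.086852 − 0.074) / 0.086852 ≈ 0.1480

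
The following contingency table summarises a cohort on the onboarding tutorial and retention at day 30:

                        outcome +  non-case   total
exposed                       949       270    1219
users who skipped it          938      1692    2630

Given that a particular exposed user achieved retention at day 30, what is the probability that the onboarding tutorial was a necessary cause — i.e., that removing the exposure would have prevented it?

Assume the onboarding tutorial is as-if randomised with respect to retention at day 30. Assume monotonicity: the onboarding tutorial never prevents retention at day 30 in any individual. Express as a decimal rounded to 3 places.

PN ≈ 0.542

p₁ = P(outcome | exposed) = 949/1219 = 0.77851
p₀ = P(outcome | unexposed) = 938/2630 = 0.35665
Under exogeneity and monotonicity, PN = (p₁ − p₀) / p₁.
PN = (0.77851 − 0.35665) / 0.77851 = 0.42185 / 0.77851 ≈ 0.5419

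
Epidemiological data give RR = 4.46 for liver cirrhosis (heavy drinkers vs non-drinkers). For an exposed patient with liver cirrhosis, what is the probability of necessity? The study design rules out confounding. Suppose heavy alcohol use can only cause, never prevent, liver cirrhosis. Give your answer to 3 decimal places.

PN ≈ 0.776

Under exogeneity and monotonicity, PN = (RR − 1) / RR = 1 − 1/RR.
PN = (4.46 − 1) / 4.46 = 3.46 / 4.46 ≈ 0.7758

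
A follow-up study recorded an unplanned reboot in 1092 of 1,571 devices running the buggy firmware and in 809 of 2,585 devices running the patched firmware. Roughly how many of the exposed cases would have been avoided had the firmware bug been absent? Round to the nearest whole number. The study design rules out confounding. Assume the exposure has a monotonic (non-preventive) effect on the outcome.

about 600 cases

p₁ = P(outcome | exposed) = 1092/1571 = 0.6951
p₀ = P(outcome | unexposed) = 809/2585 = 0.31296
PN = (p₁ − p₀)/p₁ = (0.6951 − 0.31296) / 0.6951 ≈ 0.54976.
Attributable cases ≈ PN × (exposed cases) = 0.54976 × 1092 ≈ 600.34.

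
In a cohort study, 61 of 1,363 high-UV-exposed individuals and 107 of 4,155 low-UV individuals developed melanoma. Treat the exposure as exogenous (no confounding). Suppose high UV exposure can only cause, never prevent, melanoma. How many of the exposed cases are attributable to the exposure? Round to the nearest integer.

about 26 cases

p₁ = P(outcome | exposed) = 61/1363 = 0.044754
p₀ = P(outcome | unexposed) = 107/4155 = 0.025752
PN = (p₁ − p₀)/p₁ = (0.044754 − 0.025752) / 0.044754 ≈ 0.42459.
Attributable cases ≈ PN × (exposed cases) = 0.42459 × 61 ≈ 25.90.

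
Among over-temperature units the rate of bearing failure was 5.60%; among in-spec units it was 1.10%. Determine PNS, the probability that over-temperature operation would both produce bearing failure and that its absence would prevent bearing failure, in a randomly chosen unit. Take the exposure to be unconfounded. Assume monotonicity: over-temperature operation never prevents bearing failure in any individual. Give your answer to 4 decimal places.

PNS ≈ 0.0450

p₁ = 0.056, p₀ = 0.011.
Under exogeneity and monotonicity, PNS = p₁ − p₀.
PNS = 0.056 − 0.011 = 0.045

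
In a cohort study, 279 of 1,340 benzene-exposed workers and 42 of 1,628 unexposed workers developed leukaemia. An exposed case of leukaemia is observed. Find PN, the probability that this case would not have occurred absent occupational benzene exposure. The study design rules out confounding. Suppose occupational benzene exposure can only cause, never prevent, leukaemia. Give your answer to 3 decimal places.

PN ≈ 0.876

p₁ = P(outcome | exposed) = 279/1340 = 0.20821
p₀ = P(outcome | unexposed) = 42/1628 = 0.025799
Under exogeneity and monotonicity, PN = (p₁ − p₀) / p₁.
PN = (0.20821 − 0.025799) / 0.20821 = 0.18241 / 0.20821 ≈ 0.8761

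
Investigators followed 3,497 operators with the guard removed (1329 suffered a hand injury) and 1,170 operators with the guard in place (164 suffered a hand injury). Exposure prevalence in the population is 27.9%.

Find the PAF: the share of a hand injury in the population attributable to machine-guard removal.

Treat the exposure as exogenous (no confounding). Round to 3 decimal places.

PAF ≈ 0.323

p₁ = P(outcome | exposed) = 1329/3497 = 0.38004
p₀ = P(outcome | unexposed) = 164/1170 = 0.14017
Overall risk P(Y=1) = π·p₁ + (1−π)·p₀ = 0.279×0.38004 + 0.721×0.14017 = 0.20709.
Under exogeneity, PAF = [P(Y=1) − p₀] / P(Y=1).
PAF = (0.20709 − 0.14017) / 0.20709 ≈ 0.3232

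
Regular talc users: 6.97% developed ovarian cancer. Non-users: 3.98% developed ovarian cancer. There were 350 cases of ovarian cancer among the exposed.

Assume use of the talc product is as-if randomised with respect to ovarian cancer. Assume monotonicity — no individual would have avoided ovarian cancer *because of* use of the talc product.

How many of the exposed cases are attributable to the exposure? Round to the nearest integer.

p₁ = 0.0697, p₀ = 0.0398.
PN = (p₁ − p₀)/p₁ = (0.0697 − 0.0398) / 0.0697 ≈ 0.42898.
Attributable cases ≈ PN × (exposed cases) = 0.42898 × 350 ≈ 150.14.

about 150 cases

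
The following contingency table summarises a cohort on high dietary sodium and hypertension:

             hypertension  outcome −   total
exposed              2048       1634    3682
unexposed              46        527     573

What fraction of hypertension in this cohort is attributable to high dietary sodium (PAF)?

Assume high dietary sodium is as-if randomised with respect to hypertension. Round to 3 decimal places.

p₁ = P(outcome | exposed) = 2048/3682 = 0.55622
p₀ = P(outcome | unexposed) = 46/573 = 0.080279
Exposure prevalence π = 3682/4255 = 0.86533; overall risk P(Y=1) = 0.49213.
Under exogeneity, PAF = [P(Y=1) − p₀]/P(Y=1).
PAF = (0.49213 − 0.080279) / 0.49213 ≈ 0.8369

PAF ≈ 0.837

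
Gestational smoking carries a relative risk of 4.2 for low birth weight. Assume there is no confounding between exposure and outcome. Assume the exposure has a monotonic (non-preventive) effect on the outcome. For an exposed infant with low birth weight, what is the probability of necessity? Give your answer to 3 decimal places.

PN ≈ 0.762

Under exogeneity and monotonicity, PN = (RR − 1) / RR = 1 − 1/RR.
PN = (4.2 − 1) / 4.2 = 3.2 / 4.2 ≈ 0.7619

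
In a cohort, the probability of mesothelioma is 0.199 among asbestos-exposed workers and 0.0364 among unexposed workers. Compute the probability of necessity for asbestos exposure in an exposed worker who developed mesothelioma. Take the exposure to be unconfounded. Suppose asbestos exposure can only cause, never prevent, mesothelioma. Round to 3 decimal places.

PN ≈ 0.817

Let p₁ = 0.199, p₀ = 0.0364.
Under exogeneity and monotonicity, PN = (p₁ − p₀) / p₁.
PN = (0.199 − 0.0364) / 0.199 = 0.1626 / 0.199 ≈ 0.8171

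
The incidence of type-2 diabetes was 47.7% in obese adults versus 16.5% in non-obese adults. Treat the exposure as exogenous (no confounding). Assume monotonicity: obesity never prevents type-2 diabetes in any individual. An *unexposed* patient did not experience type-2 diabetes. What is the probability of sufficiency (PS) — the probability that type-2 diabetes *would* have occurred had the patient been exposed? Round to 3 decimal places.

p₁ = 0.477, p₀ = 0.165.
Under exogeneity and monotonicity, PS = (p₁ − p₀) / (1 − p₀).
PS = (0.477 − 0.165) / (1 − 0.165) = 0.312 / 0.835 ≈ 0.3737

PS ≈ 0.374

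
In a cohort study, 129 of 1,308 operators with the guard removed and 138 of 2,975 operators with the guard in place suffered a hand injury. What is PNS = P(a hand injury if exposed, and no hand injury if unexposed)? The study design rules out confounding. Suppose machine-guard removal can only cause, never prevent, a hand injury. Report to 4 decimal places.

p₁ = P(outcome | exposed) = 129/1308 = 0.098624
p₀ = P(outcome | unexposed) = 138/2975 = 0.046387
Under exogeneity and monotonicity, PNS = p₁ − p₀.
PNS = 0.098624 − 0.046387 = 0.052237

PNS ≈ 0.0522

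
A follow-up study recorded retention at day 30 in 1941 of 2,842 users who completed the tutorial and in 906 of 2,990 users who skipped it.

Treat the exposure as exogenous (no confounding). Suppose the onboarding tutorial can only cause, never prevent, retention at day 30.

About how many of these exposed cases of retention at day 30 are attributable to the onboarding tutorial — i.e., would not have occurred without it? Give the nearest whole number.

p₁ = P(outcome | exposed) = 1941/2842 = 0.68297
p₀ = P(outcome | unexposed) = 906/2990 = 0.30301
PN = (p₁ − p₀)/p₁ = (0.68297 − 0.30301) / 0.68297 ≈ 0.55633.
Attributable cases ≈ PN × (exposed cases) = 0.55633 × 1941 ≈ 1079.85.

about 1080 cases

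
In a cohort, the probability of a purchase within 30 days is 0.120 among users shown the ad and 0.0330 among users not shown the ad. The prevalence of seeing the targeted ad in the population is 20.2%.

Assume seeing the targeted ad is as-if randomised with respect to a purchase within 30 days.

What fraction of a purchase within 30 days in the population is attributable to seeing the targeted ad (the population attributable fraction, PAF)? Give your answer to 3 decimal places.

PAF ≈ 0.347

Let p₁ = 0.12, p₀ = 0.033.
Overall risk P(Y=1) = π·p₁ + (1−π)·p₀ = 0.202×0.12 + 0.798×0.033 = 0.050574.
Under exogeneity, PAF = [P(Y=1) − p₀] / P(Y=1).
PAF = (0.050574 − 0.033) / 0.050574 ≈ 0.3475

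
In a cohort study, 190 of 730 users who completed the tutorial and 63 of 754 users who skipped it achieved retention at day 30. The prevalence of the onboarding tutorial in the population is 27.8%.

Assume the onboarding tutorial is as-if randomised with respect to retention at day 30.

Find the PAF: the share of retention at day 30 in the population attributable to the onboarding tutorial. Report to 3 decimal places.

PAF ≈ 0.370

p₁ = P(outcome | exposed) = 190/730 = 0.26027
p₀ = P(outcome | unexposed) = 63/754 = 0.083554
Overall risk P(Y=1) = π·p₁ + (1−π)·p₀ = 0.278×0.26027 + 0.722×0.083554 = 0.13268.
Under exogeneity, PAF = [P(Y=1) − p₀] / P(Y=1).
PAF = (0.13268 − 0.083554) / 0.13268 ≈ 0.3703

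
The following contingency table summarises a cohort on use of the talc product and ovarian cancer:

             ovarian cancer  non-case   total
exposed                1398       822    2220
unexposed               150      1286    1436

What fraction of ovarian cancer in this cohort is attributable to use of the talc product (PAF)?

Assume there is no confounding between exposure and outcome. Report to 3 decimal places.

PAF ≈ 0.753

p₁ = P(outcome | exposed) = 1398/2220 = 0.62973
p₀ = P(outcome | unexposed) = 150/1436 = 0.10446
Exposure prevalence π = 2220/3656 = 0.60722; overall risk P(Y=1) = 0.42341.
Under exogeneity, PAF = [P(Y=1) − p₀]/P(Y=1).
PAF = (0.42341 − 0.10446) / 0.42341 ≈ 0.7533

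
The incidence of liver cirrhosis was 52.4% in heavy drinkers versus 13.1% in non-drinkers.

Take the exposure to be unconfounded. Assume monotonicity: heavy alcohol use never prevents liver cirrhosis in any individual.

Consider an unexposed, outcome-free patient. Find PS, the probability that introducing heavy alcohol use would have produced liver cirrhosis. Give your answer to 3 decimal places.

p₁ = 0.524, p₀ = 0.131.
Under exogeneity and monotonicity, PS = (p₁ − p₀) / (1 − p₀).
PS = (0.524 − 0.131) / (1 − 0.131) = 0.393 / 0.869 ≈ 0.4522

PS ≈ 0.452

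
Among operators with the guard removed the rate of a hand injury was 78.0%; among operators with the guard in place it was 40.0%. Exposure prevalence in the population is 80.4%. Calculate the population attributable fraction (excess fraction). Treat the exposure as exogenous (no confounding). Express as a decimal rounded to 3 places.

p₁ = 0.78, p₀ = 0.4.
Overall risk P(Y=1) = π·p₁ + (1−π)·p₀ = 0.804×0.78 + 0.196×0.4 = 0.70552.
Under exogeneity, PAF = [P(Y=1) − p₀] / P(Y=1).
PAF = (0.70552 − 0.4) / 0.70552 ≈ 0.4330

PAF ≈ 0.433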